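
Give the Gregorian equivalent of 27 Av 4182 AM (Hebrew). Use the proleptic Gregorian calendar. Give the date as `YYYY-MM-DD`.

0422-08-01

Both dates share Julian Day Number 1875405; in the Gregorian calendar that is 1 August 422 CE.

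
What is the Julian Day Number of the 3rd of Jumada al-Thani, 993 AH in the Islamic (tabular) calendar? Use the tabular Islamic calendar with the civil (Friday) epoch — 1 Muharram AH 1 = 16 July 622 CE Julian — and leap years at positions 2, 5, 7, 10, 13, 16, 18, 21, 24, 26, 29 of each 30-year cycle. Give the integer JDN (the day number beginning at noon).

Equivalently 2 June 1585 (Gregorian).
JDN 2299161 is 15 October 1582 CE (Gregorian); the target day is +961 days from there, so JDN = 2300122.

2300122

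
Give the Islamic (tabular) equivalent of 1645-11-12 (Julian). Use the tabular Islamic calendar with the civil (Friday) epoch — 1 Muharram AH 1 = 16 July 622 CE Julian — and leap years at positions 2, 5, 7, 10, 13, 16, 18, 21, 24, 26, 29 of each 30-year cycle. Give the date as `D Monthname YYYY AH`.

The source date corresponds to 22 November 1645 in the Gregorian calendar (JDN 2322210).
That day falls on 3 Shawwal 1055 AH in the tabular Islamic calendar.

3 Shawwal 1055 AH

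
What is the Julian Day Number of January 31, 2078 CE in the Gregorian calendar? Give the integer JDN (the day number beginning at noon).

JDN 2400001 is 17 November 1858 CE (Gregorian), MJD 0; the target day is +80064 days from there, so JDN = 2480065.

2480065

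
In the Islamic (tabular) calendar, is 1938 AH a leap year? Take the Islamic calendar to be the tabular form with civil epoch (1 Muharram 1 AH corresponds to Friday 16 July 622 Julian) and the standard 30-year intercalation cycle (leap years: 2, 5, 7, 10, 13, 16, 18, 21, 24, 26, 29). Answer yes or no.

yes

Year 1938 AH is year 18 of its 30-year cycle; leap positions are 2, 5, 7, 10, 13, 16, 18, 21, 24, 26, 29, so it is a leap year (355 days).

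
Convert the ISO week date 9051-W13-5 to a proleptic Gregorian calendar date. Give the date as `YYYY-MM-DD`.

9051-03-28

ISO week 1 of 9051 is the week containing the first Thursday of 9051.
Week 13, day 5 (Friday) lands on 9051-03-28.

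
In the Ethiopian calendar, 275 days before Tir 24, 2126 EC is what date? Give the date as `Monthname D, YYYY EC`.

The starting date is JDN 2500520; 2500520 − 275 = 2500245.
JDN 2500245 corresponds to Miyazya 24, 2125 EC.

Miyazya 24, 2125 EC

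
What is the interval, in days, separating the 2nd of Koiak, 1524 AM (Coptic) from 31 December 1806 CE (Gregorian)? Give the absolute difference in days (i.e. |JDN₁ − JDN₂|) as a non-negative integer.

345

First date → JDN 2381397; second date → JDN 2381052.
The interval is |2381397 − 2381052| = 345 days.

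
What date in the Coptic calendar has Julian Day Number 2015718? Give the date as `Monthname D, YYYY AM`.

Thout 29, 523 AM

The proleptic Gregorian equivalent of JDN 2015718 is 30 September 806.
In the Coptic calendar that day is Thout 29, 523 AM.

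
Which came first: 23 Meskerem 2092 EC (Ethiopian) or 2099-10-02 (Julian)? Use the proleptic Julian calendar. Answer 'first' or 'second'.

first

First date → JDN 2487981; second date → JDN 2487992.
JDN 2487981 < JDN 2487992, so the first date is earlier.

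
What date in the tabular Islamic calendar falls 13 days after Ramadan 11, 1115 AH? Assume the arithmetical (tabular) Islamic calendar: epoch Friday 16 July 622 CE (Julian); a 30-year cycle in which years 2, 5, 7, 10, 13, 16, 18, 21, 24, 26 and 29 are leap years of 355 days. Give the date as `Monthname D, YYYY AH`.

Counting 13 days forward from JDN 2343450 reaches JDN 2343463, which is Ramadan 24, 1115 AH.

Ramadan 24, 1115 AH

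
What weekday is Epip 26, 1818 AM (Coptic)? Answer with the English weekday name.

Equivalently 3 August 2102 Gregorian, JDN 2489014.
2489014 ≡ 3 (mod 7); counting from Monday = 0 gives Thursday.

Thursday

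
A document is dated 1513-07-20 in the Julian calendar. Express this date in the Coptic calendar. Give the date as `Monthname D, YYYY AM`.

Both dates share Julian Day Number 2273882; in the Coptic calendar that is 26 Epip 1229 AM.

Epip 26, 1229 AM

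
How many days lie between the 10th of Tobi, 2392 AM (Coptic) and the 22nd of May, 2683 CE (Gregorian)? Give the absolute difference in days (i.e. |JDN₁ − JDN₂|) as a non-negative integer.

JDN of the first date = 2698472.
JDN of the second date = 2701147.
|2701147 − 2698472| = 2675.

2675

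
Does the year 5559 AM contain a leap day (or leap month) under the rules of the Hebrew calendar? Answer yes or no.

yes

Hebrew year 5559 is year 11 of its 19-year Metonic cycle; leap years are at positions 3, 6, 8, 11, 14, 17, 19, so it is a leap year (13 months).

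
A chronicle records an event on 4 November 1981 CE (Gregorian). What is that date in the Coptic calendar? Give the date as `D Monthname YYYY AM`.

25 Paopi 1698 AM

Both dates share Julian Day Number 2444913; in the Coptic calendar that is 25 Paopi 1698 AM.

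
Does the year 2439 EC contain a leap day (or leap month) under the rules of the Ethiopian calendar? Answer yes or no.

yes

2439 mod 4 = 3; in the Ethiopian calendar a year is leap when year mod 4 = 3, so it is a leap year.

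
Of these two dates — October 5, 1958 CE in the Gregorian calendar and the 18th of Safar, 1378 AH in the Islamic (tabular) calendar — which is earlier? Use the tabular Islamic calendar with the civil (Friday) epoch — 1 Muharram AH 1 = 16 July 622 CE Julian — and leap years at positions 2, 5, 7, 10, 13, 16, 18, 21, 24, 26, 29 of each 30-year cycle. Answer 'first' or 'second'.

second

First date → JDN 2436482; second date → JDN 2436450.
JDN 2436450 < JDN 2436482, so the second date is earlier.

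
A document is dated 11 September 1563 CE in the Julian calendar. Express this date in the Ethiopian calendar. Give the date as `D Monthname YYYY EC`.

Both dates share Julian Day Number 2292197; in the Ethiopian calendar that is 13 Meskerem 1556 EC.

13 Meskerem 1556 EC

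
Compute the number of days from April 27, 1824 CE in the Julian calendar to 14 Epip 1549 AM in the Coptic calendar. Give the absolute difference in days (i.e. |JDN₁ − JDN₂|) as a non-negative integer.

3359

First date → JDN 2387391; second date → JDN 2390750.
The interval is |2387391 − 2390750| = 3359 days.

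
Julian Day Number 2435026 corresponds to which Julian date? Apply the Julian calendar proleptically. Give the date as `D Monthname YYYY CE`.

JDN 2435026 is 10 October 1954 in the Gregorian calendar.
In the Julian calendar that day is 27 September 1954 CE.

27 September 1954 CE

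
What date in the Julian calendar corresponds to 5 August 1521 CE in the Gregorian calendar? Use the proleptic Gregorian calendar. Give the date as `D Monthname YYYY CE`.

26 July 1521 CE

For dates in this range the Gregorian date is 10 days ahead of the Julian.
5 August 1521 Gregorian − 10 days → 26 July 1521 Julian.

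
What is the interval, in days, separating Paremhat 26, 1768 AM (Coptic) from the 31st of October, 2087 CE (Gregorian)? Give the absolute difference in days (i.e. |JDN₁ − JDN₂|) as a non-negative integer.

JDN of the first date = 2470632.
JDN of the second date = 2483625.
|2483625 − 2470632| = 12993.

12993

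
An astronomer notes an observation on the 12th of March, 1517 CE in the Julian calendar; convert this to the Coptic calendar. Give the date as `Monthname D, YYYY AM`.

Paremhat 16, 1233 AM

Both dates share Julian Day Number 2275213; in the Coptic calendar that is 16 Paremhat 1233 AM.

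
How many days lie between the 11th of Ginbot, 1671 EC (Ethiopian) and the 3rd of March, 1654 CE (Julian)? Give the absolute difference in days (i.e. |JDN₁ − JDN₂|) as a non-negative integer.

9195

First date → JDN 2334438; second date → JDN 2325243.
The interval is |2334438 − 2325243| = 9195 days.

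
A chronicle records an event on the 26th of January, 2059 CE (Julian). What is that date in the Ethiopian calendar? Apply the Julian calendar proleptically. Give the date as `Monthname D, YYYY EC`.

The source date corresponds to 8 February 2059 in the Gregorian calendar (JDN 2473133).
That day falls on 1 Yekatit 2051 EC in the Ethiopian calendar.

Yekatit 1, 2051 EC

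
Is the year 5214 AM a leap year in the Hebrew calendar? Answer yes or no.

yes

Hebrew year 5214 is year 8 of its 19-year Metonic cycle; leap years are at positions 3, 6, 8, 11, 14, 17, 19, so it is a leap year (13 months).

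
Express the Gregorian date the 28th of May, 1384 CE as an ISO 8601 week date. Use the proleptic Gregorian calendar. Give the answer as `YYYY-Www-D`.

1384-W22-5

The weekday is Friday (ISO weekday 5).
That Friday belongs to ISO week 22 of ISO year 1384.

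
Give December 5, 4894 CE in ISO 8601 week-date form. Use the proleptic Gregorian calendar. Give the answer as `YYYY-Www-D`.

4894-W48-7

The weekday is Sunday (ISO weekday 7).
That Sunday belongs to ISO week 48 of ISO year 4894.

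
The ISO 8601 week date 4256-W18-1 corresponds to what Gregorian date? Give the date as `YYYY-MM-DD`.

4256-04-28

ISO week 1 of 4256 is the week containing the first Thursday of 4256.
Week 18, day 1 (Monday) lands on 4256-04-28.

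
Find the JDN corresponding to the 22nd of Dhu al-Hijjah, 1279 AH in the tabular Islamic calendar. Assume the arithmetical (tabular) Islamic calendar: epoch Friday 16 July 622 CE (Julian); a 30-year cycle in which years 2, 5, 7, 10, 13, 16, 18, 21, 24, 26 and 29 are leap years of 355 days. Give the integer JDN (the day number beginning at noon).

2401667

Equivalently 10 June 1863 (Gregorian).
JDN 2400001 is 17 November 1858 CE (Gregorian), MJD 0; the target day is +1666 days from there, so JDN = 2401667.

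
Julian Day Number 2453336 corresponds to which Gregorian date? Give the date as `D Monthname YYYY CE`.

26 November 2004 CE

Counting from JDN 2299161 = 15 Oct 1582 gives an offset of 154175 days.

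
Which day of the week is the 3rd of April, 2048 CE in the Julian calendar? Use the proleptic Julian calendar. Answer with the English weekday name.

Equivalently 16 April 2048 Gregorian, JDN 2469183.
2469183 ≡ 3 (mod 7); counting from Monday = 0 gives Thursday.

Thursday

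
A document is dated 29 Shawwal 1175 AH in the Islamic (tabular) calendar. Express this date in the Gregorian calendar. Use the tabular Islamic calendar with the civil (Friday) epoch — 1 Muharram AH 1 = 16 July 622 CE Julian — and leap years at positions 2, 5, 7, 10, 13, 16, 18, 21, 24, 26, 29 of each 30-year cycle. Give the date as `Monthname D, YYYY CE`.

May 23, 1762 CE

Both dates share Julian Day Number 2364760; in the Gregorian calendar that is 23 May 1762 CE.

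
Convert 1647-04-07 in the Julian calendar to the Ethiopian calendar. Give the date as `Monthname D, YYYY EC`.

Miyazya 12, 1639 EC

Both dates share Julian Day Number 2322721; in the Ethiopian calendar that is 12 Miyazya 1639 EC.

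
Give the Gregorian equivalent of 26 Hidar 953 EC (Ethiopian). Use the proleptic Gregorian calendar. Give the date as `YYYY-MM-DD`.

0960-11-27

Julian Day Number of the source date = 2072024.
Converting JDN 2072024 to the Gregorian calendar gives 27 November 960 CE.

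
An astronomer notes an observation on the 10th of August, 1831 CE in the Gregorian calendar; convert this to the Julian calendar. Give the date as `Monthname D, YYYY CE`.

July 29, 1831 CE

The Julian–Gregorian offset here is 12 days (Julian trailing).
10 August 1831 Gregorian − 12 days → 29 July 1831 Julian.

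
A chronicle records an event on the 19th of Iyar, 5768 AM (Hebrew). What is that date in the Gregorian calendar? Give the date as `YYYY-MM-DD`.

2008-05-24

Both dates share Julian Day Number 2454611; in the Gregorian calendar that is 24 May 2008 CE.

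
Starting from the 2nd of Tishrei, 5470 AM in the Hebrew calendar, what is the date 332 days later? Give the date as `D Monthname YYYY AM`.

8 Av 5470 AM

Counting 332 days forward from JDN 2345508 reaches JDN 2345840, which is 8 Av 5470 AM.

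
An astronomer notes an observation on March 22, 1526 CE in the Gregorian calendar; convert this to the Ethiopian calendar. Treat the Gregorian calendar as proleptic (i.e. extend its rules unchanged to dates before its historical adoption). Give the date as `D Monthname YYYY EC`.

Julian Day Number of the source date = 2278500.
Converting JDN 2278500 to the Ethiopian calendar gives 16 Megabit 1518 EC.

16 Megabit 1518 EC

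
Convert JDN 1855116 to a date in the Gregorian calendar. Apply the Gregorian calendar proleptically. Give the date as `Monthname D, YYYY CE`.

January 13, 367 CE

Counting from JDN 2299161 = 15 Oct 1582 gives an offset of -444045 days.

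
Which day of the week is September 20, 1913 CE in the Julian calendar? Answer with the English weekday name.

Friday

Equivalently 3 October 1913 Gregorian, JDN 2420044.
Since JDN mod 7 = 4 (0 = Monday), the day is Friday.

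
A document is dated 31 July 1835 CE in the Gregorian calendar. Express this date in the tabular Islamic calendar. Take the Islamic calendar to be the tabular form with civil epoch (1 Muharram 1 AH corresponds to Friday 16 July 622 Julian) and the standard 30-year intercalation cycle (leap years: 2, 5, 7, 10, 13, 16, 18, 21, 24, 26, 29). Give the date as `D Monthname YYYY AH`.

5 Rabi' al-Thani 1251 AH

Julian Day Number of the source date = 2391491.
Converting JDN 2391491 to the tabular Islamic calendar gives 5 Rabi' al-Thani 1251 AH.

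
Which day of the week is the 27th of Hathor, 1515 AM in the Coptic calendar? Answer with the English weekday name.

Tuesday

Equivalently 4 December 1798 Gregorian, JDN 2378104.
2378104 ≡ 1 (mod 7); counting from Monday = 0 gives Tuesday.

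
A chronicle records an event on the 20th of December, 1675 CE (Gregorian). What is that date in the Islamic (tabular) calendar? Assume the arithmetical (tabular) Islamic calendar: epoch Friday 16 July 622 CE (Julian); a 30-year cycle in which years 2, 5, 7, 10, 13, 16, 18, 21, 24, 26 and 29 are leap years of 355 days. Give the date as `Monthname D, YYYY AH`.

Julian Day Number of the source date = 2333195.
Converting JDN 2333195 to the tabular Islamic calendar gives 2 Shawwal 1086 AH.

Shawwal 2, 1086 AH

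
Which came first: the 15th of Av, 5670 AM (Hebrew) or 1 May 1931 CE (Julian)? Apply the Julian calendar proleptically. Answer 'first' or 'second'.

First date → JDN 2418904; second date → JDN 2426476.
JDN 2418904 < JDN 2426476, so the first date is earlier.

first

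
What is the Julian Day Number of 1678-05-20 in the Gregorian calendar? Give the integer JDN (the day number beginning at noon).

JDN 2451545 is 1 January 2000 CE (Gregorian); the target day is −117468 days from there, so JDN = 2334077.

2334077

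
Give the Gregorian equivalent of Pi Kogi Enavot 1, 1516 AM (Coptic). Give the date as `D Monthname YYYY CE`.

5 September 1800 CE

Julian Day Number of the source date = 2378744.
Converting JDN 2378744 to the Gregorian calendar gives 5 September 1800 CE.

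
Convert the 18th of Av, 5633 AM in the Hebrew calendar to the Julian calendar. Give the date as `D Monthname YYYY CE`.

The source date corresponds to 11 August 1873 in the Gregorian calendar (JDN 2405382).
That day falls on 30 July 1873 CE in the Julian calendar.

30 July 1873 CE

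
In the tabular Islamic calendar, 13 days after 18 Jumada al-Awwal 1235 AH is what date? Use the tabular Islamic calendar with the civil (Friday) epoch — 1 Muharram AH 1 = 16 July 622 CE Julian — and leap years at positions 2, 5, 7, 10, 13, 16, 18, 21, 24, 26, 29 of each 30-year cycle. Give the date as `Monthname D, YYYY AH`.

Jumada al-Thani 1, 1235 AH

Counting 13 days forward from JDN 2385863 reaches JDN 2385876, which is Jumada al-Thani 1, 1235 AH.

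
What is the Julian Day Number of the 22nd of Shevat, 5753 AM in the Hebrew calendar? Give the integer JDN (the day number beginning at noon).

In the Gregorian calendar the same day is 13 February 1993.
JDN 2299161 is 15 October 1582 CE (Gregorian); the target day is +149871 days from there, so JDN = 2449032.

2449032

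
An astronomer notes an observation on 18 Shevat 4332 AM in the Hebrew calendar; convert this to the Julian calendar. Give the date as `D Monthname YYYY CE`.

19 January 572 CE

The source date corresponds to 21 January 572 in the proleptic Gregorian calendar (JDN 1929999).
That day falls on 19 January 572 CE in the Julian calendar.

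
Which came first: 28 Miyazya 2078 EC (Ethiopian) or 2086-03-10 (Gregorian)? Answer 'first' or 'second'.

second

First date → JDN 2483082; second date → JDN 2483025.
JDN 2483025 < JDN 2483082, so the second date is earlier.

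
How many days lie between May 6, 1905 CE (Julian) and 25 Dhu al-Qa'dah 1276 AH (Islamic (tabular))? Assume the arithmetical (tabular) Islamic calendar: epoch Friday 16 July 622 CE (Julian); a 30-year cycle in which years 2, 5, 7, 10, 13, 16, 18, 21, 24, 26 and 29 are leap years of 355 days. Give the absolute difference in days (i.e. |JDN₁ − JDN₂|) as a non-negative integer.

First date → JDN 2416985; second date → JDN 2400576.
The interval is |2416985 − 2400576| = 16409 days.

16409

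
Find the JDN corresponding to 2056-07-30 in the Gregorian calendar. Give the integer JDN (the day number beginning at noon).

JDN 2400001 is 17 November 1858 CE (Gregorian), MJD 0; the target day is +72209 days from there, so JDN = 2472210.

2472210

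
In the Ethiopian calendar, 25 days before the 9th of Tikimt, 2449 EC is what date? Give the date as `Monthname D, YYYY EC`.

Meskerem 14, 2449 EC

The starting date is JDN 2618391; 2618391 − 25 = 2618366.
JDN 2618366 corresponds to Meskerem 14, 2449 EC.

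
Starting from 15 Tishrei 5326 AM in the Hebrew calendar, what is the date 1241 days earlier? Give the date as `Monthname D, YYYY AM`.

Iyar 13, 5322 AM

JDN of 15 Tishrei 5326 AM = 2292927.
2292927 − 1241 = 2291686.
JDN 2291686 in the Hebrew calendar is Iyar 13, 5322 AM.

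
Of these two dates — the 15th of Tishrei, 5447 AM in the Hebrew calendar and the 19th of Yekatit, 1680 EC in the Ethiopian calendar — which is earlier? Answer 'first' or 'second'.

first

Converting both to JDN: 2337135 vs 2337644; the smaller is the first.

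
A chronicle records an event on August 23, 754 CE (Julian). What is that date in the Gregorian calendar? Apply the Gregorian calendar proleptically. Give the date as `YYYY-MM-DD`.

0754-08-27

For dates in this range the Gregorian date is 4 days ahead of the Julian.
23 August 754 Julian + 4 days → 27 August 754 Gregorian.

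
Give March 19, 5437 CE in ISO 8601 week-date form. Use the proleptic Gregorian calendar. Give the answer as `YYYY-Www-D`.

5437-W11-7

The weekday is Sunday (ISO weekday 7).
That Sunday belongs to ISO week 11 of ISO year 5437.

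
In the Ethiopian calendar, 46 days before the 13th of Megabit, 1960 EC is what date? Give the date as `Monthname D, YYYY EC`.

The starting date is JDN 2439938; 2439938 − 46 = 2439892.
JDN 2439892 corresponds to Tir 27, 1960 EC.

Tir 27, 1960 EC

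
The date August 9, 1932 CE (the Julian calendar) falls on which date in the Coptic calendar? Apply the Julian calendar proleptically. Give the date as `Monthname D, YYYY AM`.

Mesori 16, 1648 AM

The source date corresponds to 22 August 1932 in the Gregorian calendar (JDN 2426942).
That day falls on 16 Mesori 1648 AM in the Coptic calendar.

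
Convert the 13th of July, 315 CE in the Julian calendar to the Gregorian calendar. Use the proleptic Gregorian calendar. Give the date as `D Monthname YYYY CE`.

The Julian–Gregorian offset here is 1 day (Julian trailing).
13 July 315 Julian + 1 day → 14 July 315 Gregorian.

14 July 315 CE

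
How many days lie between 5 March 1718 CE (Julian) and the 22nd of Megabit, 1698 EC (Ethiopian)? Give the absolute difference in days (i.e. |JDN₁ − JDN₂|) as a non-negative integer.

4370

JDN of the first date = 2348621.
JDN of the second date = 2344251.
|2344251 − 2348621| = 4370.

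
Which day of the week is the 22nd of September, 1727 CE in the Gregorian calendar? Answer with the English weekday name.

Since JDN mod 7 = 0 (0 = Monday), the day is Monday.

Monday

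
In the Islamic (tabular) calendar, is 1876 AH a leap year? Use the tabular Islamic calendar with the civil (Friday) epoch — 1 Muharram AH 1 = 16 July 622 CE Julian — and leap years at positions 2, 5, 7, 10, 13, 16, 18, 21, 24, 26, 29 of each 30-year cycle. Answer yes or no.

Year 1876 AH is year 16 of its 30-year cycle; leap positions are 2, 5, 7, 10, 13, 16, 18, 21, 24, 26, 29, so it is a leap year (355 days).

yes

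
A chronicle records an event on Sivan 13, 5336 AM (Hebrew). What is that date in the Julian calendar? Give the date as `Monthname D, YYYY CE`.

May 11, 1576 CE

Both dates share Julian Day Number 2296823; in the Julian calendar that is 11 May 1576 CE.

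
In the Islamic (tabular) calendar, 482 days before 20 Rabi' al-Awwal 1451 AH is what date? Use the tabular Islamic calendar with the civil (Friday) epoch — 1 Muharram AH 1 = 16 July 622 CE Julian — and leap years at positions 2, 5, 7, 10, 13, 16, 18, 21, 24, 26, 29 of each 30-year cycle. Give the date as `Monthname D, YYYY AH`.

Dhu al-Qa'dah 11, 1449 AH

JDN of 20 Rabi' al-Awwal 1451 AH = 2462350.
2462350 − 482 = 2461868.
JDN 2461868 in the tabular Islamic calendar is Dhu al-Qa'dah 11, 1449 AH.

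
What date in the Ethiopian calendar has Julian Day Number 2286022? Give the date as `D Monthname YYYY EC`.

18 Tikimt 1539 EC

JDN 2286022 is 25 October 1546 in the proleptic Gregorian calendar.
In the Ethiopian calendar that day is 18 Tikimt 1539 EC.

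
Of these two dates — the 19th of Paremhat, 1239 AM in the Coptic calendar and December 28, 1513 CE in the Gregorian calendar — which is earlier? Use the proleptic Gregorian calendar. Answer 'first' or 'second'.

second

The two dates have Julian Day Numbers 2277407 and 2274033 respectively.
Since 2274033 < 2277407, the second date comes first.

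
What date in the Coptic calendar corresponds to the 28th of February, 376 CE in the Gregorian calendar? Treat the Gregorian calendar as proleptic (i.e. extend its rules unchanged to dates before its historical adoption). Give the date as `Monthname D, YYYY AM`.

Paremhat 2, 92 AM

Julian Day Number of the source date = 1858449.
Converting JDN 1858449 to the Coptic calendar gives 2 Paremhat 92 AM.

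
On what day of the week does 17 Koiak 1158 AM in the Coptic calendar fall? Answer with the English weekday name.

Wednesday

This is JDN 2247730 (22 December 1441 Gregorian).
JDN 2247730 mod 7 = 2, and JDN 0 was a Monday, so this is a Wednesday.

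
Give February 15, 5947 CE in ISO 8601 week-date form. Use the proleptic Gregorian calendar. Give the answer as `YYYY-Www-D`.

5947-W07-6

The weekday is Saturday (ISO weekday 6).
That Saturday belongs to ISO week 7 of ISO year 5947.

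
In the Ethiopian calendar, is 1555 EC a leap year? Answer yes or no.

1555 mod 4 = 3; in the Ethiopian calendar a year is leap when year mod 4 = 3, so it is a leap year.

yes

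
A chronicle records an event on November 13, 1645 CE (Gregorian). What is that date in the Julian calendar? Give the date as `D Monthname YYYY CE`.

3 November 1645 CE

At this point the Julian calendar is 10 days behind the Gregorian.
13 November 1645 Gregorian − 10 days → 3 November 1645 Julian.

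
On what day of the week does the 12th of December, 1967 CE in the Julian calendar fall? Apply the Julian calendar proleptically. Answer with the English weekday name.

In the Gregorian calendar this is 25 December 1967 (JDN 2439850).
JDN 2439850 mod 7 = 0, and JDN 0 was a Monday, so this is a Monday.

Monday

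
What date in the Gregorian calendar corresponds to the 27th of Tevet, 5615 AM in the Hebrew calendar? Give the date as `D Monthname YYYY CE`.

17 January 1855 CE

Both dates share Julian Day Number 2398601; in the Gregorian calendar that is 17 January 1855 CE.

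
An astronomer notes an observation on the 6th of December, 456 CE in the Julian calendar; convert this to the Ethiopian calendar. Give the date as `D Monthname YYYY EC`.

Both dates share Julian Day Number 1887952; in the Ethiopian calendar that is 10 Tahsas 449 EC.

10 Tahsas 449 EC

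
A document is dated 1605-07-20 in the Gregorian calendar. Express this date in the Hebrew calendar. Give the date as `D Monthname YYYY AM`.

5 Av 5365 AM

Both dates share Julian Day Number 2307475; in the Hebrew calendar that is 5 Av 5365 AM.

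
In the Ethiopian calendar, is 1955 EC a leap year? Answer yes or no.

yes

1955 mod 4 = 3; in the Ethiopian calendar a year is leap when year mod 4 = 3, so it is a leap year.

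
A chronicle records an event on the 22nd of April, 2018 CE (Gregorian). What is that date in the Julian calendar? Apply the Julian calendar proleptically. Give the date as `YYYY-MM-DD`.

The Julian–Gregorian offset here is 13 days (Julian trailing).
22 April 2018 Gregorian − 13 days → 9 April 2018 Julian.

2018-04-09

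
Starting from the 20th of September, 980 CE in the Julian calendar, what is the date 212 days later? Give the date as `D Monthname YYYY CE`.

JDN of the 20th of September, 980 CE = 2079266.
2079266 + 212 = 2079478.
JDN 2079478 in the Julian calendar is 20 April 981 CE.

20 April 981 CE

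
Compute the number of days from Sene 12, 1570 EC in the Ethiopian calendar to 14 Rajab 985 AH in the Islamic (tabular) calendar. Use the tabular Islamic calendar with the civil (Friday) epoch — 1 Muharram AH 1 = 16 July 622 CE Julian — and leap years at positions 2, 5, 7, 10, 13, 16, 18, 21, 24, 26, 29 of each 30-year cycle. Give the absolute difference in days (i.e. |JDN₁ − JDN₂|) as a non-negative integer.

252

JDN of the first date = 2297579.
JDN of the second date = 2297327.
|2297327 − 2297579| = 252.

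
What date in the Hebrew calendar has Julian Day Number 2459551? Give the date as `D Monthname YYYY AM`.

28 Kislev 5782 AM

JDN 2459551 is 2 December 2021 in the Gregorian calendar.
In the Hebrew calendar that day is 28 Kislev 5782 AM.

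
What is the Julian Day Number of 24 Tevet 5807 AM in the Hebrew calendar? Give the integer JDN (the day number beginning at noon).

In the Gregorian calendar the same day is 22 January 2047.
JDN 2400001 is 17 November 1858 CE (Gregorian), MJD 0; the target day is +68732 days from there, so JDN = 2468733.

2468733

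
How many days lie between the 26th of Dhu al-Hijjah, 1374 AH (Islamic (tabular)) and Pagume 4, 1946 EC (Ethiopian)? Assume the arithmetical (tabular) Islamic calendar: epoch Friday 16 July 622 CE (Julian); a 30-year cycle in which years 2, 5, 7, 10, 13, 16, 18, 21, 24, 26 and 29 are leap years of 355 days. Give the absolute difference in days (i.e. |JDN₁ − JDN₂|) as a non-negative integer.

JDN of the first date = 2435335.
JDN of the second date = 2434995.
|2434995 − 2435335| = 340.

340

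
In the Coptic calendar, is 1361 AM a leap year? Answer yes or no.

no

1361 mod 4 = 1; in the Coptic calendar a year is leap when year mod 4 = 3, so it is a common year.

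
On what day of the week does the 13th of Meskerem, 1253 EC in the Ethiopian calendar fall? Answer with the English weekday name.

In the proleptic Gregorian calendar this is 17 September 1260 (JDN 2181526).
2181526 ≡ 4 (mod 7); counting from Monday = 0 gives Friday.

Friday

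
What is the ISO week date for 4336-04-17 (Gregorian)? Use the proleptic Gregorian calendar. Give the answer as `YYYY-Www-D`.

The weekday is Friday (ISO weekday 5).
That Friday belongs to ISO week 16 of ISO year 4336.

4336-W16-5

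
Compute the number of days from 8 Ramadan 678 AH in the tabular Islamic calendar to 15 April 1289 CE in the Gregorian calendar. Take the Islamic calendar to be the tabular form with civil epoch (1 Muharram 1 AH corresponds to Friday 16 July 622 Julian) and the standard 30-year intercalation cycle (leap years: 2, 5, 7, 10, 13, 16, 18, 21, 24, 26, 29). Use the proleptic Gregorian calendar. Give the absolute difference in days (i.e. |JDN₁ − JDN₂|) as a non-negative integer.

JDN of the first date = 2188589.
JDN of the second date = 2191963.
|2191963 − 2188589| = 3374.

3374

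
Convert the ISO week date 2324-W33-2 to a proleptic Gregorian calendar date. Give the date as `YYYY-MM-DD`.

ISO week 1 of 2324 is the week containing the first Thursday of 2324.
Week 33, day 2 (Tuesday) lands on 2324-08-12.

2324-08-12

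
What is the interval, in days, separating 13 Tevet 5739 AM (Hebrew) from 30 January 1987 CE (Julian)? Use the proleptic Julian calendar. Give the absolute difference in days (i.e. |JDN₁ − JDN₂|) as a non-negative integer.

2953

JDN of the first date = 2443886.
JDN of the second date = 2446839.
|2446839 − 2443886| = 2953.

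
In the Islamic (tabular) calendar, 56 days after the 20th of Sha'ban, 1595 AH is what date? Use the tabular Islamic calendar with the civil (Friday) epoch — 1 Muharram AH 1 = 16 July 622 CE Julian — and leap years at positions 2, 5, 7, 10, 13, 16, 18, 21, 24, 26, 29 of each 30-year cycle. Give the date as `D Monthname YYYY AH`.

Counting 56 days forward from JDN 2513526 reaches JDN 2513582, which is 17 Shawwal 1595 AH.

17 Shawwal 1595 AH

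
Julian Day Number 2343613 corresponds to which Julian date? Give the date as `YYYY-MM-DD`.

JDN 2343613 is 29 June 1704 in the Gregorian calendar.
In the Julian calendar that day is 1704-06-18.

1704-06-18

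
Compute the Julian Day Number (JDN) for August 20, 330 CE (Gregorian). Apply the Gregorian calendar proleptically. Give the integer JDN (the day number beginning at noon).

1841821

JDN 2400001 is 17 November 1858 CE (Gregorian), MJD 0; the target day is −558180 days from there, so JDN = 1841821.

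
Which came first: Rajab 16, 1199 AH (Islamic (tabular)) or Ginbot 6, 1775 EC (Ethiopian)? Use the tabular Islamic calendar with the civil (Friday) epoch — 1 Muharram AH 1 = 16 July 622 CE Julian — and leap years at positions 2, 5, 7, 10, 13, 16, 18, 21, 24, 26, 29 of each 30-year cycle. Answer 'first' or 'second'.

First date → JDN 2373163; second date → JDN 2372419.
JDN 2372419 < JDN 2373163, so the second date is earlier.

second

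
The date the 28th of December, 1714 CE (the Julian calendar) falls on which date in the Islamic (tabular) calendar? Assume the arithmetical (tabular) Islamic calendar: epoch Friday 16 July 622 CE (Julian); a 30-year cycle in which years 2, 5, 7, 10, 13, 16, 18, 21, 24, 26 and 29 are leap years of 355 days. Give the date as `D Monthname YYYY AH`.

The source date corresponds to 8 January 1715 in the Gregorian calendar (JDN 2347458).
That day falls on 2 Muharram 1127 AH in the tabular Islamic calendar.

2 Muharram 1127 AH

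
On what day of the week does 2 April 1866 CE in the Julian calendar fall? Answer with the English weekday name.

Saturday

Equivalently 14 April 1866 Gregorian, JDN 2402706.
JDN 2402706 mod 7 = 5, and JDN 0 was a Monday, so this is a Saturday.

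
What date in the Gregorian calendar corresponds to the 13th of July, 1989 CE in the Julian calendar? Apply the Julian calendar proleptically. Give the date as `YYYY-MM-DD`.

1989-07-26

For dates in this range the Gregorian date is 13 days ahead of the Julian.
13 July 1989 Julian + 13 days → 26 July 1989 Gregorian.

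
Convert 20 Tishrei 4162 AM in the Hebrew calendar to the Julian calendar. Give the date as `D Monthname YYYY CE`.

The source date corresponds to 14 October 401 in the proleptic Gregorian calendar (JDN 1867809).
That day falls on 13 October 401 CE in the Julian calendar.

13 October 401 CE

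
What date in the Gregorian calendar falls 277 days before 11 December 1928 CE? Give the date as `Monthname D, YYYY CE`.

March 9, 1928 CE

Counting 277 days back from JDN 2425592 reaches JDN 2425315, which is March 9, 1928 CE.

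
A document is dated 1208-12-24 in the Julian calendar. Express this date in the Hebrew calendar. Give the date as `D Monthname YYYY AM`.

Julian Day Number of the source date = 2162638.
Converting JDN 2162638 to the Hebrew calendar gives 15 Tevet 4969 AM.

15 Tevet 4969 AM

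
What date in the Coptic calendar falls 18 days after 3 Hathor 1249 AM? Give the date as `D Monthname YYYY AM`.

Counting 18 days forward from JDN 2280924 reaches JDN 2280942, which is 21 Hathor 1249 AM.

21 Hathor 1249 AM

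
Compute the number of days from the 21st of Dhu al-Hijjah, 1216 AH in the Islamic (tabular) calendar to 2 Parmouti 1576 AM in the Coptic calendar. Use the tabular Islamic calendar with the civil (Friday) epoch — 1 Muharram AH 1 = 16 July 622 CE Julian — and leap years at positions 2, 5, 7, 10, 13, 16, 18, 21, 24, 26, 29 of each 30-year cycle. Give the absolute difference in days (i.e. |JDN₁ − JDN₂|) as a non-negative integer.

JDN of the first date = 2379340.
JDN of the second date = 2400510.
|2400510 − 2379340| = 21170.

21170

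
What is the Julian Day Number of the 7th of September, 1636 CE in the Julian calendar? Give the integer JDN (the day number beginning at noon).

In the Gregorian calendar the same day is 17 September 1636.
JDN 2400001 is 17 November 1858 CE (Gregorian), MJD 0; the target day is −81144 days from there, so JDN = 2318857.

2318857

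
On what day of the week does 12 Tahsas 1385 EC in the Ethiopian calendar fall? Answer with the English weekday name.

Sunday

This is JDN 2229828 (16 December 1392 Gregorian).
2229828 ≡ 6 (mod 7); counting from Monday = 0 gives Sunday.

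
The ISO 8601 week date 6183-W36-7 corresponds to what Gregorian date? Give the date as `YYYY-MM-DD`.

6183-09-07

ISO week 1 of 6183 is the week containing the first Thursday of 6183.
Week 36, day 7 (Sunday) lands on 6183-09-07.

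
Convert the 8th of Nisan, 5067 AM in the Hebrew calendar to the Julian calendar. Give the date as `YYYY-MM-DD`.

The source date corresponds to 20 March 1307 in the proleptic Gregorian calendar (JDN 2198510).
That day falls on 12 March 1307 CE in the Julian calendar.

1307-03-12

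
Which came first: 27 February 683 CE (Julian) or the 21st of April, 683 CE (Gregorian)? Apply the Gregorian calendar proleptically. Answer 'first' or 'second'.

First date → JDN 1970581; second date → JDN 1970631.
JDN 1970581 < JDN 1970631, so the first date is earlier.

first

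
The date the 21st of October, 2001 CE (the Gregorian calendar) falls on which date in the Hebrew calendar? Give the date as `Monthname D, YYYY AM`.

Both dates share Julian Day Number 2452204; in the Hebrew calendar that is 4 Cheshvan 5762 AM.

Cheshvan 4, 5762 AM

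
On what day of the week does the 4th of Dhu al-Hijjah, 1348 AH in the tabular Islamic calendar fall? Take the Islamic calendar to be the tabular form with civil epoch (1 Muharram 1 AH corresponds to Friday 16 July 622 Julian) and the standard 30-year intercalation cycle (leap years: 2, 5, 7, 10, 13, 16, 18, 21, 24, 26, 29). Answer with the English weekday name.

Saturday

In the Gregorian calendar this is 3 May 1930 (JDN 2426100).
Since JDN mod 7 = 5 (0 = Monday), the day is Saturday.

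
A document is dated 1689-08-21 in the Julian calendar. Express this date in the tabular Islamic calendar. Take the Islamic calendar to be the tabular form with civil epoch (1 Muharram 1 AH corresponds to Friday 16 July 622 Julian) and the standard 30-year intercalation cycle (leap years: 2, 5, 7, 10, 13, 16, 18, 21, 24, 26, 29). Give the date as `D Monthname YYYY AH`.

15 Dhu al-Qa'dah 1100 AH

The source date corresponds to 31 August 1689 in the Gregorian calendar (JDN 2338198).
That day falls on 15 Dhu al-Qa'dah 1100 AH in the tabular Islamic calendar.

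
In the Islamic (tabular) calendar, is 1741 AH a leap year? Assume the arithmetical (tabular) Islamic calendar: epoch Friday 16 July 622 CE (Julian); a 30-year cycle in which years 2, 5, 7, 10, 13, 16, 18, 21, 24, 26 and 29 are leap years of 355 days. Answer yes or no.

no

Year 1741 AH is year 1 of its 30-year cycle; leap positions are 2, 5, 7, 10, 13, 16, 18, 21, 24, 26, 29, so it is a common year (354 days).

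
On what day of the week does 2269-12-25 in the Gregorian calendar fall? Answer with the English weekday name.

Saturday

2550154 ≡ 5 (mod 7); counting from Monday = 0 gives Saturday.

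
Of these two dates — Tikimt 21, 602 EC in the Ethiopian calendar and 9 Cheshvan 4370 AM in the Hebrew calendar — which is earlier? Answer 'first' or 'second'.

second

The two dates have Julian Day Numbers 1943786 and 1943782 respectively.
Since 1943782 < 1943786, the second date comes first.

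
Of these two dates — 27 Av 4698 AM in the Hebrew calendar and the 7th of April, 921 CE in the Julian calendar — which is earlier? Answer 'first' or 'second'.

The two dates have Julian Day Numbers 2063871 and 2057550 respectively.
Since 2057550 < 2063871, the second date comes first.

second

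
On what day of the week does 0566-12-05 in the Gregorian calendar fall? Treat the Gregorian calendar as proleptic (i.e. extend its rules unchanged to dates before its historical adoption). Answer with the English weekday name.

1928126 ≡ 4 (mod 7); counting from Monday = 0 gives Friday.

Friday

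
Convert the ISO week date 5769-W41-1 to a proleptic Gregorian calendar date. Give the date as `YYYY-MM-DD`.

5769-10-09

ISO week 1 of 5769 is the week containing the first Thursday of 5769.
Week 41, day 1 (Monday) lands on 5769-10-09.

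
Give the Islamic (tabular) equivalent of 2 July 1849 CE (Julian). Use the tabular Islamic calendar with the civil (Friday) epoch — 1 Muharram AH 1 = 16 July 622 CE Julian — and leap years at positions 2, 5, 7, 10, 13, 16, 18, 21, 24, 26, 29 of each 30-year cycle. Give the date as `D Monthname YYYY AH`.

23 Sha'ban 1265 AH

The source date corresponds to 14 July 1849 in the Gregorian calendar (JDN 2396588).
That day falls on 23 Sha'ban 1265 AH in the tabular Islamic calendar.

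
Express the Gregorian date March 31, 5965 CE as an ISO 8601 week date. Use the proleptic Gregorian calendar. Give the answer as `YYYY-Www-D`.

The weekday is Wednesday (ISO weekday 3).
That Wednesday belongs to ISO week 13 of ISO year 5965.

5965-W13-3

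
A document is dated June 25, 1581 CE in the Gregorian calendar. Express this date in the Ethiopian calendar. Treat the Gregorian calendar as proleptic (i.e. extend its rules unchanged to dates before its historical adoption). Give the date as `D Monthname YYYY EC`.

Both dates share Julian Day Number 2298684; in the Ethiopian calendar that is 21 Sene 1573 EC.

21 Sene 1573 EC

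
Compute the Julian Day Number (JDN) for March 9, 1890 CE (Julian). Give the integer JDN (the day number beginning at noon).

Equivalently 21 March 1890 (Gregorian).
JDN 2400001 is 17 November 1858 CE (Gregorian), MJD 0; the target day is +11447 days from there, so JDN = 2411448.

2411448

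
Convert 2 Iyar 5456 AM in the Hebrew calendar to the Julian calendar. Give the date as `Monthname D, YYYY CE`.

April 24, 1696 CE

Julian Day Number of the source date = 2340636.
Converting JDN 2340636 to the Julian calendar gives 24 April 1696 CE.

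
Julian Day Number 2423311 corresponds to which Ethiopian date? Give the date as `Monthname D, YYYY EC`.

Meskerem 3, 1915 EC

The Gregorian equivalent of JDN 2423311 is 13 September 1922.
In the Ethiopian calendar that day is Meskerem 3, 1915 EC.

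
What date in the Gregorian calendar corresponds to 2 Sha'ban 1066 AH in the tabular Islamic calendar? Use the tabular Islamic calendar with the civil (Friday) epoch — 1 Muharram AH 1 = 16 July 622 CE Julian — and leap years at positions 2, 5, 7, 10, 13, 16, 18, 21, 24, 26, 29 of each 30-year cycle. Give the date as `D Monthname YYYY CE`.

26 May 1656 CE

Both dates share Julian Day Number 2326048; in the Gregorian calendar that is 26 May 1656 CE.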